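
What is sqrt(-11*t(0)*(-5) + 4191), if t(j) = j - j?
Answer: sqrt(4191) ≈ 64.738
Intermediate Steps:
t(j) = 0
sqrt(-11*t(0)*(-5) + 4191) = sqrt(-11*0*(-5) + 4191) = sqrt(0*(-5) + 4191) = sqrt(0 + 4191) = sqrt(4191)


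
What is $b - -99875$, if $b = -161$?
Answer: $99714$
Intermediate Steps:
$b - -99875 = -161 - -99875 = -161 + 99875 = 99714$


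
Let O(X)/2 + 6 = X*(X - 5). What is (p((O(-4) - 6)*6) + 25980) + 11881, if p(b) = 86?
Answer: 37947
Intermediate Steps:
O(X) = -12 + 2*X*(-5 + X) (O(X) = -12 + 2*(X*(X - 5)) = -12 + 2*(X*(-5 + X)) = -12 + 2*X*(-5 + X))
(p((O(-4) - 6)*6) + 25980) + 11881 = (86 + 25980) + 11881 = 26066 + 11881 = 37947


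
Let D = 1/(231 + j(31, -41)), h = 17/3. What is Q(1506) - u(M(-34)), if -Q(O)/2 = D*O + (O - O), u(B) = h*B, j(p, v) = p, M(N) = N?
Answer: 71200/393 ≈ 181.17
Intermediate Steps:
h = 17/3 (h = 17*(⅓) = 17/3 ≈ 5.6667)
D = 1/262 (D = 1/(231 + 31) = 1/262 ≈ 0.0038168)
u(B) = 17*B/3
Q(O) = -O/131 (Q(O) = -2*(O/262 + (O - O)) = -2*(O/262 + 0) = -O/131)
Q(1506) - u(M(-34)) = -1/131*1506 - 17*(-34)/3 = -1506/131 - 1*(-578/3) = -1506/131 + 578/3 = 71200/393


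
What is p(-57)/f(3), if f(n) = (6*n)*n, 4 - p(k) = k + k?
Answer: 59/27 ≈ 2.1852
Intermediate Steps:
p(k) = 4 - 2*k (p(k) = 4 - (k + k) = 4 - 2*k)
f(n) = 6*n²
p(-57)/f(3) = (4 - 2*(-57))/((6*3²)) = (4 + 114)/((6*9)) = 118/54 = 118*(1/54) = 59/27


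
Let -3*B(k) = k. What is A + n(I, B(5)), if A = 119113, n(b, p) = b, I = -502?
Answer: 118611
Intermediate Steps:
B(k) = -k/3
A + n(I, B(5)) = 119113 - 502 = 118611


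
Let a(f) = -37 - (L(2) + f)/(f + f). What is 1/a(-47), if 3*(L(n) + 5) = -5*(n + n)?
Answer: -141/5305 ≈ -0.026579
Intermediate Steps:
L(n) = -5 - 10*n/3 (L(n) = -5 + (-5*(n + n))/3 = -5 + (-10*n)/3 = -5 - 10*n/3)
a(f) = -37 - (-35/3 + f)/(2*f) (a(f) = -37 - ((-5 - 10/3*2) + f)/(f + f) = -37 - ((-5 - 20/3) + f)/(2*f) = -37 - (-35/3 + f)*1/(2*f) = -37 - (-35/3 + f)/(2*f))
1/a(-47) = 1/((⅚)*(7 - 45*(-47))/(-47)) = 1/((⅚)*(-1/47)*(7 + 2115)) = 1/((⅚)*(-1/47)*2122) = 1/(-5305/141) = -141/5305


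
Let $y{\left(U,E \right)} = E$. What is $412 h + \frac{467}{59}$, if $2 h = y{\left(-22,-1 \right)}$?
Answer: $- \frac{11687}{59} \approx -198.08$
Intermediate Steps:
$h = - \frac{1}{2}$ ($h = \frac{1}{2} \left(-1\right) = - \frac{1}{2} \approx -0.5$)
$412 h + \frac{467}{59} = 412 \left(- \frac{1}{2}\right) + \frac{467}{59} = -206 + 467 \cdot \frac{1}{59} = -206 + \frac{467}{59} = - \frac{11687}{59}$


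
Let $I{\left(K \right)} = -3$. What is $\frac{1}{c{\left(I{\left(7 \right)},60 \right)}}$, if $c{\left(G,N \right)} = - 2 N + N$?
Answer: $- \frac{1}{60} \approx -0.016667$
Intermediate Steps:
$c{\left(G,N \right)} = - N$
$\frac{1}{c{\left(I{\left(7 \right)},60 \right)}} = \frac{1}{\left(-1\right) 60} = \frac{1}{-60} = - \frac{1}{60}$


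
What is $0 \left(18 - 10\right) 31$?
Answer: $0$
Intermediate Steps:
$0 \left(18 - 10\right) 31 = 0 \cdot 8 \cdot 31 = 0 \cdot 31 = 0$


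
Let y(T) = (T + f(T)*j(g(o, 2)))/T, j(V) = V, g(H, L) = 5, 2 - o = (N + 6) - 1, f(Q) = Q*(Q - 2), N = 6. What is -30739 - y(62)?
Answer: -31040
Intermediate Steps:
f(Q) = Q*(-2 + Q)
o = -9 (o = 2 - ((6 + 6) - 1) = 2 - (12 - 1) = 2 - 1*11 = 2 - 11 = -9)
y(T) = (T + 5*T*(-2 + T))/T (y(T) = (T + (T*(-2 + T))*5)/T = (T + 5*T*(-2 + T))/T)
-30739 - y(62) = -30739 - (-9 + 5*62) = -30739 - (-9 + 310) = -30739 - 1*301 = -30739 - 301 = -31040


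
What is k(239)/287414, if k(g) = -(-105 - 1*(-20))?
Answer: 85/287414 ≈ 0.00029574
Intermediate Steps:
k(g) = 85 (k(g) = -(-105 + 20) = -1*(-85) = 85)
k(239)/287414 = 85/287414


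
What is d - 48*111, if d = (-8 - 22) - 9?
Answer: -5367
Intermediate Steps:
d = -39 (d = -30 - 9 = -39)
d - 48*111 = -39 - 48*111 = -39 - 5328 = -5367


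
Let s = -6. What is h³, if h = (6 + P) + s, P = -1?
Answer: -1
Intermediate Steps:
h = -1 (h = (6 - 1) - 6 = 5 - 6 = -1)
h³ = (-1)³ = -1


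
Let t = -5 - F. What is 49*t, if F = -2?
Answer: -147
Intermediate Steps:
t = -3 (t = -5 - 1*(-2) = -5 + 2 = -3)
49*t = 49*(-3) = -147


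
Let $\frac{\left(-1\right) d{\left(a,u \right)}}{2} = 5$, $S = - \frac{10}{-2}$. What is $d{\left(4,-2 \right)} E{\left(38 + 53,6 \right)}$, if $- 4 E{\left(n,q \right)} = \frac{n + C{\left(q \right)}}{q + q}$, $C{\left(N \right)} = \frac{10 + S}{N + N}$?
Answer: $\frac{615}{32} \approx 19.219$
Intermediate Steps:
$S = 5$ ($S = \left(-10\right) \left(- \frac{1}{2}\right) = 5$)
$C{\left(N \right)} = \frac{15}{2 N}$ ($C{\left(N \right)} = \frac{10 + 5}{N + N} = \frac{15}{2 N}$)
$d{\left(a,u \right)} = -10$ ($d{\left(a,u \right)} = \left(-2\right) 5 = -10$)
$E{\left(n,q \right)} = - \frac{n + \frac{15}{2 q}}{8 q}$ ($E{\left(n,q \right)} = - \frac{\left(n + \frac{15}{2 q}\right) \frac{1}{q + q}}{4} = - \frac{\left(n + \frac{15}{2 q}\right) \frac{1}{2 q}}{4} = - \frac{\frac{1}{2} \frac{1}{q} \left(n + \frac{15}{2 q}\right)}{4} = - \frac{n + \frac{15}{2 q}}{8 q}$)
$d{\left(4,-2 \right)} E{\left(38 + 53,6 \right)} = - 10 \frac{-15 - 2 \left(38 + 53\right) 6}{16 \cdot 36} = - 10 \cdot \frac{1}{16} \cdot \frac{1}{36} \left(-15 - 182 \cdot 6\right) = - 10 \cdot \frac{1}{16} \cdot \frac{1}{36} \left(-15 - 1092\right) = - 10 \cdot \frac{1}{16} \cdot \frac{1}{36} \left(-1107\right) = \left(-10\right) \left(- \frac{123}{64}\right) = \frac{615}{32}$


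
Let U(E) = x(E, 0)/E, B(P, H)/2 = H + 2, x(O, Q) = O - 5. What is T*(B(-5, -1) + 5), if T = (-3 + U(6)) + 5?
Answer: 91/6 ≈ 15.167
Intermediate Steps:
x(O, Q) = -5 + O
B(P, H) = 4 + 2*H (B(P, H) = 2*(H + 2) = 2*(2 + H) = 4 + 2*H)
U(E) = (-5 + E)/E
T = 13/6 (T = (-3 + (-5 + 6)/6) + 5 = (-3 + (⅙)*1) + 5 = (-3 + ⅙) + 5 = -17/6 + 5 = 13/6 ≈ 2.1667)
T*(B(-5, -1) + 5) = 13*((4 + 2*(-1)) + 5)/6 = 13*((4 - 2) + 5)/6 = 13*(2 + 5)/6 = (13/6)*7 = 91/6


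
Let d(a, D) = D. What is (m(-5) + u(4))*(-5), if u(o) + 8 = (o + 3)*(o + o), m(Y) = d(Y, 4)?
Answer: -260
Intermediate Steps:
m(Y) = 4
u(o) = -8 + 2*o*(3 + o) (u(o) = -8 + (o + 3)*(o + o) = -8 + (3 + o)*(2*o) = -8 + 2*o*(3 + o))
(m(-5) + u(4))*(-5) = (4 + (-8 + 2*4² + 6*4))*(-5) = (4 + (-8 + 2*16 + 24))*(-5) = (4 + (-8 + 32 + 24))*(-5) = (4 + 48)*(-5) = 52*(-5) = -260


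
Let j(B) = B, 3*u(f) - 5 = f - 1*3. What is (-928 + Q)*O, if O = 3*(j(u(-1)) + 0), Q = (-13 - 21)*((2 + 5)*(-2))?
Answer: -452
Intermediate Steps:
u(f) = 2/3 + f/3 (u(f) = 5/3 + (f - 1*3)/3 = 5/3 + (f - 3)/3 = 5/3 + (-3 + f)/3 = 5/3 + (-1 + f/3) = 2/3 + f/3)
Q = 476 (Q = -238*(-2) = -34*(-14) = 476)
O = 1 (O = 3*((2/3 + (1/3)*(-1)) + 0) = 3*((2/3 - 1/3) + 0) = 3*(1/3 + 0) = 3*(1/3) = 1)
(-928 + Q)*O = (-928 + 476)*1 = -452*1 = -452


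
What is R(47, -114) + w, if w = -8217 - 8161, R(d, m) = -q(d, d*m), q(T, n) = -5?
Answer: -16373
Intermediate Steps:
R(d, m) = 5 (R(d, m) = -1*(-5) = 5)
w = -16378
R(47, -114) + w = 5 - 16378 = -16373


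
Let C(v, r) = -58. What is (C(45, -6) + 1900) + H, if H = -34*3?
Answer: 1740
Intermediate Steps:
H = -102
(C(45, -6) + 1900) + H = (-58 + 1900) - 102 = 1842 - 102 = 1740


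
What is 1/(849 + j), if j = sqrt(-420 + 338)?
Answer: 849/720883 - I*sqrt(82)/720883 ≈ 0.0011777 - 1.2562e-5*I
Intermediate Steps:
j = I*sqrt(82) (j = sqrt(-82) = I*sqrt(82) ≈ 9.0554*I)
1/(849 + j) = 1/(849 + I*sqrt(82))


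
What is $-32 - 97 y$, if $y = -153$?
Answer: $14809$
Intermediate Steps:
$-32 - 97 y = -32 - -14841 = -32 + 14841 = 14809$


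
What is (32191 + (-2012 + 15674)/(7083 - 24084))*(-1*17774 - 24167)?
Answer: -2550318172421/1889 ≈ -1.3501e+9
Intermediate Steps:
(32191 + (-2012 + 15674)/(7083 - 24084))*(-1*17774 - 24167) = (32191 + 13662/(-17001))*(-17774 - 24167) = (32191 + 13662*(-1/17001))*(-41941) = (32191 - 1518/1889)*(-41941) = (60807281/1889)*(-41941) = -2550318172421/1889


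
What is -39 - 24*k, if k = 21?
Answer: -543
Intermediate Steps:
-39 - 24*k = -39 - 24*21 = -39 - 12*42 = -39 - 504 = -543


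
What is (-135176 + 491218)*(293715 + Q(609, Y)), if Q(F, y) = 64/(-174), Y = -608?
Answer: 9098002821266/87 ≈ 1.0457e+11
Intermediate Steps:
Q(F, y) = -32/87 (Q(F, y) = 64*(-1/174) = -32/87)
(-135176 + 491218)*(293715 + Q(609, Y)) = (-135176 + 491218)*(293715 - 32/87) = 356042*(25553173/87) = 9098002821266/87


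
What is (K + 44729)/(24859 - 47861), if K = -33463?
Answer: -5633/11501 ≈ -0.48978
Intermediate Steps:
(K + 44729)/(24859 - 47861) = (-33463 + 44729)/(24859 - 47861) = 11266/(-23002) = 11266*(-1/23002) = -5633/11501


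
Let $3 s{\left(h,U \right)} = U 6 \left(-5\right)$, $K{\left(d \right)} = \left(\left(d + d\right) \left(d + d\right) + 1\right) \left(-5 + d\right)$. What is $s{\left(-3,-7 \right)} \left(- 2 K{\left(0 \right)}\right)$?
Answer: $700$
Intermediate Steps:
$K{\left(d \right)} = \left(1 + 4 d^{2}\right) \left(-5 + d\right)$ ($K{\left(d \right)} = \left(2 d 2 d + 1\right) \left(-5 + d\right) = \left(4 d^{2} + 1\right) \left(-5 + d\right) = \left(1 + 4 d^{2}\right) \left(-5 + d\right)$)
$s{\left(h,U \right)} = - 10 U$ ($s{\left(h,U \right)} = \frac{U 6 \left(-5\right)}{3} = \frac{6 U \left(-5\right)}{3} = \frac{\left(-30\right) U}{3} = - 10 U$)
$s{\left(-3,-7 \right)} \left(- 2 K{\left(0 \right)}\right) = \left(-10\right) \left(-7\right) \left(- 2 \left(-5 + 0 - 20 \cdot 0^{2} + 4 \cdot 0^{3}\right)\right) = 70 \left(- 2 \left(-5 + 0 - 0 + 4 \cdot 0\right)\right) = 70 \left(- 2 \left(-5 + 0 + 0 + 0\right)\right) = 70 \left(\left(-2\right) \left(-5\right)\right) = 70 \cdot 10 = 700$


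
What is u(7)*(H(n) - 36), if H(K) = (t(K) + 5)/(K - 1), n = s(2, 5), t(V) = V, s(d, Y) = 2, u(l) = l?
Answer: -203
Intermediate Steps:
n = 2
H(K) = (5 + K)/(-1 + K) (H(K) = (K + 5)/(K - 1) = (5 + K)/(-1 + K))
u(7)*(H(n) - 36) = 7*((5 + 2)/(-1 + 2) - 36) = 7*(7/1 - 36) = 7*(1*7 - 36) = 7*(7 - 36) = 7*(-29) = -203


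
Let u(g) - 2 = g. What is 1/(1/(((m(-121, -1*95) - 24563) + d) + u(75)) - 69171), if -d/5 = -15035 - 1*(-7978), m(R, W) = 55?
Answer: -10854/750782033 ≈ -1.4457e-5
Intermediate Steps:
u(g) = 2 + g
d = 35285 (d = -5*(-15035 - 1*(-7978)) = -5*(-15035 + 7978) = -5*(-7057) = 35285)
1/(1/(((m(-121, -1*95) - 24563) + d) + u(75)) - 69171) = 1/(1/(((55 - 24563) + 35285) + (2 + 75)) - 69171) = 1/(1/((-24508 + 35285) + 77) - 69171) = 1/(1/(10777 + 77) - 69171) = 1/(1/10854 - 69171) = 1/(-750782033/10854) = -10854/750782033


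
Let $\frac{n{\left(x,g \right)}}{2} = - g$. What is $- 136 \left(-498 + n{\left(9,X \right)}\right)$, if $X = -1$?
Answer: $67456$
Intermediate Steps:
$n{\left(x,g \right)} = - 2 g$ ($n{\left(x,g \right)} = 2 \left(- g\right) = - 2 g$)
$- 136 \left(-498 + n{\left(9,X \right)}\right) = - 136 \left(-498 - -2\right) = - 136 \left(-498 + 2\right) = \left(-136\right) \left(-496\right) = 67456$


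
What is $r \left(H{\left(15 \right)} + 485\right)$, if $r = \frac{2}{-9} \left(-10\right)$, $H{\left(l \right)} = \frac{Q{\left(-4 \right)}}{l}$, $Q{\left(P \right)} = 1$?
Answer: $\frac{29104}{27} \approx 1077.9$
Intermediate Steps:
$H{\left(l \right)} = \frac{1}{l}$ ($H{\left(l \right)} = 1 \frac{1}{l} = \frac{1}{l}$)
$r = \frac{20}{9}$ ($r = 2 \left(- \frac{1}{9}\right) \left(-10\right) = \left(- \frac{2}{9}\right) \left(-10\right) = \frac{20}{9} \approx 2.2222$)
$r \left(H{\left(15 \right)} + 485\right) = \frac{20 \left(\frac{1}{15} + 485\right)}{9} = \frac{20}{9} \cdot \frac{7276}{15} = \frac{29104}{27}$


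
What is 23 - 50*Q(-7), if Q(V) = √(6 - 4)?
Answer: 23 - 50*√2 ≈ -47.711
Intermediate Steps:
Q(V) = √2
23 - 50*Q(-7) = 23 - 50*√2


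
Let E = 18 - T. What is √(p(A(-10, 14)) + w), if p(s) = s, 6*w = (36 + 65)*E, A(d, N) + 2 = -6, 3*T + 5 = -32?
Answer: √18094/6 ≈ 22.419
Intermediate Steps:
T = -37/3 (T = -5/3 + (⅓)*(-32) = -5/3 - 32/3 = -37/3 ≈ -12.333)
A(d, N) = -8 (A(d, N) = -2 - 6 = -8)
E = 91/3 (E = 18 - 1*(-37/3) = 18 + 37/3 = 91/3 ≈ 30.333)
w = 9191/18 (w = ((36 + 65)*(91/3))/6 = (101*(91/3))/6 = (⅙)*(9191/3) = 9191/18 ≈ 510.61)
√(p(A(-10, 14)) + w) = √(-8 + 9191/18) = √(9047/18) = √18094/6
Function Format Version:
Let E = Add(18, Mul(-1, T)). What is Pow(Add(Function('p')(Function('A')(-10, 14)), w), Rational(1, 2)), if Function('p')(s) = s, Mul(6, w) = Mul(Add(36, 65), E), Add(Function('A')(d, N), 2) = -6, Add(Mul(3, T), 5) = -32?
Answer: Mul(Rational(1, 6), Pow(18094, Rational(1, 2))) ≈ 22.419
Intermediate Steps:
T = Rational(-37, 3) (T = Add(Rational(-5, 3), Mul(Rational(1, 3), -32)) = Add(Rational(-5, 3), Rational(-32, 3)) = Rational(-37, 3) ≈ -12.333)
Function('A')(d, N) = -8 (Function('A')(d, N) = Add(-2, -6) = -8)
E = Rational(91, 3) (E = Add(18, Mul(-1, Rational(-37, 3))) = Add(18, Rational(37, 3)) = Rational(91, 3) ≈ 30.333)
w = Rational(9191, 18) (w = Mul(Rational(1, 6), Mul(Add(36, 65), Rational(91, 3))) = Mul(Rational(1, 6), Mul(101, Rational(91, 3))) = Mul(Rational(1, 6), Rational(9191, 3)) = Rational(9191, 18) ≈ 510.61)
Pow(Add(Function('p')(Function('A')(-10, 14)), w), Rational(1, 2)) = Pow(Add(-8, Rational(9191, 18)), Rational(1, 2)) = Pow(Rational(9047, 18), Rational(1, 2)) = Mul(Rational(1, 6), Pow(18094, Rational(1, 2)))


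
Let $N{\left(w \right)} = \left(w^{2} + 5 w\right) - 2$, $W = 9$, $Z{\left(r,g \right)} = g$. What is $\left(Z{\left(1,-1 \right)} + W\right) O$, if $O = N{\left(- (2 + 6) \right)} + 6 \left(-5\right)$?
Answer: $-64$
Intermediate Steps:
$N{\left(w \right)} = -2 + w^{2} + 5 w$
$O = -8$ ($O = \left(-2 + \left(- (2 + 6)\right)^{2} + 5 \left(- (2 + 6)\right)\right) + 6 \left(-5\right) = \left(-2 + \left(\left(-1\right) 8\right)^{2} + 5 \left(\left(-1\right) 8\right)\right) - 30 = \left(-2 + \left(-8\right)^{2} + 5 \left(-8\right)\right) - 30 = \left(-2 + 64 - 40\right) - 30 = 22 - 30 = -8$)
$\left(Z{\left(1,-1 \right)} + W\right) O = \left(-1 + 9\right) \left(-8\right) = 8 \left(-8\right) = -64$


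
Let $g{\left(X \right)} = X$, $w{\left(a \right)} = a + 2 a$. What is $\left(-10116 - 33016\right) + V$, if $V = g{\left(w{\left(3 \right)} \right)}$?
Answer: $-43123$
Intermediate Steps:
$w{\left(a \right)} = 3 a$
$V = 9$ ($V = 3 \cdot 3 = 9$)
$\left(-10116 - 33016\right) + V = \left(-10116 - 33016\right) + 9 = -43132 + 9 = -43123$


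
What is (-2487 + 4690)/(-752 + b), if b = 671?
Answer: -2203/81 ≈ -27.198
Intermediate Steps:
(-2487 + 4690)/(-752 + b) = (-2487 + 4690)/(-752 + 671) = 2203/(-81) = 2203*(-1/81) = -2203/81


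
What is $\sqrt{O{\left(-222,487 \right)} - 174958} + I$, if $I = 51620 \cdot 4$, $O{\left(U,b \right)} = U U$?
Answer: $206480 + i \sqrt{125674} \approx 2.0648 \cdot 10^{5} + 354.51 i$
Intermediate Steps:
$O{\left(U,b \right)} = U^{2}$
$I = 206480$
$\sqrt{O{\left(-222,487 \right)} - 174958} + I = \sqrt{\left(-222\right)^{2} - 174958} + 206480 = \sqrt{49284 - 174958} + 206480 = \sqrt{-125674} + 206480 = i \sqrt{125674} + 206480 = 206480 + i \sqrt{125674}$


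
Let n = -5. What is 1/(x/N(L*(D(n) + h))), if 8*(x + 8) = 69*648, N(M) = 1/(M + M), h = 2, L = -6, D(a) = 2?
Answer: -1/267888 ≈ -3.7329e-6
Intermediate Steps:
N(M) = 1/(2*M)
x = 5581 (x = -8 + (69*648)/8 = -8 + (⅛)*44712 = -8 + 5589 = 5581)
1/(x/N(L*(D(n) + h))) = 1/(5581/((1/(2*((-6*(2 + 2))))))) = 1/(5581/((1/(2*((-6*4)))))) = 1/(5581/(((½)/(-24)))) = 1/(5581/(((½)*(-1/24)))) = 1/(5581/(-1/48)) = 1/(5581*(-48)) = 1/(-267888) = -1/267888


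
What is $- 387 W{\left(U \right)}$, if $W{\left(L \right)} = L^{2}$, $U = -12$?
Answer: $-55728$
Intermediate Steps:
$- 387 W{\left(U \right)} = - 387 \left(-12\right)^{2} = \left(-387\right) 144 = -55728$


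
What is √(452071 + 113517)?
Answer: 2*√141397 ≈ 752.06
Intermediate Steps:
√(452071 + 113517) = √565588 = 2*√141397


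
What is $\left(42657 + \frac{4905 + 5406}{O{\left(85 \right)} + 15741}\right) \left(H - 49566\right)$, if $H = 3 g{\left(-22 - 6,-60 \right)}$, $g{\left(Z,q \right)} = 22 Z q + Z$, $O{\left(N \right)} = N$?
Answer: $\frac{20668186285695}{7913} \approx 2.6119 \cdot 10^{9}$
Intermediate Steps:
$g{\left(Z,q \right)} = Z + 22 Z q$ ($g{\left(Z,q \right)} = 22 Z q + Z = Z + 22 Z q$)
$H = 110796$ ($H = 3 \left(-22 - 6\right) \left(1 + 22 \left(-60\right)\right) = 3 \left(-22 - 6\right) \left(1 - 1320\right) = 3 \left(\left(-28\right) \left(-1319\right)\right) = 3 \cdot 36932 = 110796$)
$\left(42657 + \frac{4905 + 5406}{O{\left(85 \right)} + 15741}\right) \left(H - 49566\right) = \left(42657 + \frac{4905 + 5406}{85 + 15741}\right) \left(110796 - 49566\right) = \left(42657 + \frac{10311}{15826}\right) 61230 = \frac{675099993}{15826} \cdot 61230 = \frac{20668186285695}{7913}$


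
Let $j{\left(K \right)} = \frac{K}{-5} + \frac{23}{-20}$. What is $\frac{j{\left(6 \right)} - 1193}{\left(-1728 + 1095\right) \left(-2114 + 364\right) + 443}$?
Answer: $- \frac{23907}{22163860} \approx -0.0010786$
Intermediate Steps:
$j{\left(K \right)} = - \frac{23}{20} - \frac{K}{5}$ ($j{\left(K \right)} = K \left(- \frac{1}{5}\right) + 23 \left(- \frac{1}{20}\right) = - \frac{K}{5} - \frac{23}{20} = - \frac{23}{20} - \frac{K}{5}$)
$\frac{j{\left(6 \right)} - 1193}{\left(-1728 + 1095\right) \left(-2114 + 364\right) + 443} = \frac{\left(- \frac{23}{20} - \frac{6}{5}\right) - 1193}{\left(-1728 + 1095\right) \left(-2114 + 364\right) + 443} = \frac{\left(- \frac{23}{20} - \frac{6}{5}\right) - 1193}{\left(-633\right) \left(-1750\right) + 443} = \frac{- \frac{47}{20} - 1193}{1107750 + 443} = - \frac{23907}{20 \cdot 1108193} = \left(- \frac{23907}{20}\right) \frac{1}{1108193} = - \frac{23907}{22163860}$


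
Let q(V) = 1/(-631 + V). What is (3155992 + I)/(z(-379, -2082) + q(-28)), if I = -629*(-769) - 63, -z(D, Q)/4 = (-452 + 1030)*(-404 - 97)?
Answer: 2398516170/763327607 ≈ 3.1422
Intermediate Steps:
z(D, Q) = 1158312 (z(D, Q) = -4*(-452 + 1030)*(-404 - 97) = -2312*(-501) = -4*(-289578) = 1158312)
I = 483638 (I = 483701 - 63 = 483638)
(3155992 + I)/(z(-379, -2082) + q(-28)) = (3155992 + 483638)/(1158312 + 1/(-631 - 28)) = 3639630/(1158312 + 1/(-659)) = 3639630/(1158312 - 1/659) = 3639630/(763327607/659) = 3639630*(659/763327607) = 2398516170/763327607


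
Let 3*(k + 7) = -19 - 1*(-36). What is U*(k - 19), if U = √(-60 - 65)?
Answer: -305*I*√5/3 ≈ -227.33*I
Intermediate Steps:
k = -4/3 (k = -7 + (-19 - 1*(-36))/3 = -7 + (-19 + 36)/3 = -7 + (⅓)*17 = -7 + 17/3 = -4/3 ≈ -1.3333)
U = 5*I*√5 (U = √(-125) = 5*I*√5 ≈ 11.18*I)
U*(k - 19) = (5*I*√5)*(-4/3 - 19) = (5*I*√5)*(-61/3) = -305*I*√5/3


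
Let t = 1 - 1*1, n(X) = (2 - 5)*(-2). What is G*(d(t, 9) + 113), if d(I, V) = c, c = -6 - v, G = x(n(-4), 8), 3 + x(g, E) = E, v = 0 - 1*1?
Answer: 540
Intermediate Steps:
n(X) = 6 (n(X) = -3*(-2) = 6)
v = -1 (v = 0 - 1 = -1)
x(g, E) = -3 + E
G = 5 (G = -3 + 8 = 5)
t = 0 (t = 1 - 1 = 0)
c = -5 (c = -6 - 1*(-1) = -6 + 1 = -5)
d(I, V) = -5
G*(d(t, 9) + 113) = 5*(-5 + 113) = 5*108 = 540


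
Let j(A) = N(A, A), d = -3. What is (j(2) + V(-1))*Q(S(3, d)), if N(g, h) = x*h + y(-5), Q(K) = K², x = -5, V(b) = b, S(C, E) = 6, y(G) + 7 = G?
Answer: -828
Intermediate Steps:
y(G) = -7 + G
N(g, h) = -12 - 5*h (N(g, h) = -5*h + (-7 - 5) = -5*h - 12 = -12 - 5*h)
j(A) = -12 - 5*A
(j(2) + V(-1))*Q(S(3, d)) = ((-12 - 5*2) - 1)*6² = ((-12 - 10) - 1)*36 = (-22 - 1)*36 = -23*36 = -828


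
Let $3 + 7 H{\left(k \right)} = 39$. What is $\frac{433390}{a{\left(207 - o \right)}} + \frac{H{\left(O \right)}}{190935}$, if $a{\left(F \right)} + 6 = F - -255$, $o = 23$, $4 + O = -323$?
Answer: $\frac{64360583682}{64302665} \approx 1000.9$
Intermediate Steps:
$O = -327$ ($O = -4 - 323 = -327$)
$H{\left(k \right)} = \frac{36}{7}$ ($H{\left(k \right)} = - \frac{3}{7} + \frac{1}{7} \cdot 39 = - \frac{3}{7} + \frac{39}{7} = \frac{36}{7}$)
$a{\left(F \right)} = 249 + F$ ($a{\left(F \right)} = -6 + \left(F - -255\right) = -6 + \left(F + 255\right) = -6 + \left(255 + F\right) = 249 + F$)
$\frac{433390}{a{\left(207 - o \right)}} + \frac{H{\left(O \right)}}{190935} = \frac{433390}{249 + \left(207 - 23\right)} + \frac{36}{7 \cdot 190935} = \frac{433390}{249 + \left(207 - 23\right)} + \frac{36}{7} \cdot \frac{1}{190935} = \frac{433390}{249 + 184} + \frac{4}{148505} = \frac{433390}{433} + \frac{4}{148505} = \frac{64360583682}{64302665}$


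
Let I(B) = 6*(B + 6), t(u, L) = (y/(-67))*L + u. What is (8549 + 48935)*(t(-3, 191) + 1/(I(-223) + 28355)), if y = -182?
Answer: 53746321339200/1812551 ≈ 2.9652e+7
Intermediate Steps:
t(u, L) = u + 182*L/67 (t(u, L) = (-182/(-67))*L + u = (-182*(-1/67))*L + u = 182*L/67 + u = u + 182*L/67)
I(B) = 36 + 6*B (I(B) = 6*(6 + B) = 36 + 6*B)
(8549 + 48935)*(t(-3, 191) + 1/(I(-223) + 28355)) = (8549 + 48935)*((-3 + (182/67)*191) + 1/((36 + 6*(-223)) + 28355)) = 57484*((-3 + 34762/67) + 1/((36 - 1338) + 28355)) = 57484*(34561/67 + 1/(-1302 + 28355)) = 57484*(34561/67 + 1/27053) = 57484*(934978800/1812551) = 53746321339200/1812551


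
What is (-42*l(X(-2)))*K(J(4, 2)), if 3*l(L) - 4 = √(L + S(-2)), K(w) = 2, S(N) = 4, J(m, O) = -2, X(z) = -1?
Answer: -112 - 28*√3 ≈ -160.50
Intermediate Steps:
l(L) = 4/3 + √(4 + L)/3 (l(L) = 4/3 + √(L + 4)/3 = 4/3 + √(4 + L)/3)
(-42*l(X(-2)))*K(J(4, 2)) = -42*(4/3 + √(4 - 1)/3)*2 = -42*(4/3 + √3/3)*2 = (-56 - 14*√3)*2 = -112 - 28*√3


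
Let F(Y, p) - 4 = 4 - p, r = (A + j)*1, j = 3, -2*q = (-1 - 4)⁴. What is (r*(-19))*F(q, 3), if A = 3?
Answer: -570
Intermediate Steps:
q = -625/2 (q = -(-1 - 4)⁴/2 = -½*(-5)⁴ = -½*625 = -625/2 ≈ -312.50)
r = 6 (r = (3 + 3)*1 = 6*1 = 6)
F(Y, p) = 8 - p (F(Y, p) = 4 + (4 - p) = 8 - p)
(r*(-19))*F(q, 3) = (6*(-19))*(8 - 1*3) = -114*(8 - 3) = -114*5 = -570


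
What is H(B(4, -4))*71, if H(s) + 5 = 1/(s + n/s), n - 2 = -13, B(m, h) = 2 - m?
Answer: -2343/7 ≈ -334.71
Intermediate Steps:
n = -11 (n = 2 - 13 = -11)
H(s) = -5 + 1/(s - 11/s)
H(B(4, -4))*71 = ((55 + (2 - 1*4) - 5*(2 - 1*4)**2)/(-11 + (2 - 1*4)**2))*71 = ((55 + (2 - 4) - 5*(2 - 4)**2)/(-11 + (2 - 4)**2))*71 = ((55 - 2 - 5*(-2)**2)/(-11 + (-2)**2))*71 = ((55 - 2 - 5*4)/(-11 + 4))*71 = ((55 - 2 - 20)/(-7))*71 = -1/7*33*71 = -33/7*71 = -2343/7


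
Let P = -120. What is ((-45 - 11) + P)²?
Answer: 30976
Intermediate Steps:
((-45 - 11) + P)² = ((-45 - 11) - 120)² = (-56 - 120)² = (-176)² = 30976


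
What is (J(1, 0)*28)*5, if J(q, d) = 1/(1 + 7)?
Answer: 35/2 ≈ 17.500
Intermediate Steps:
J(q, d) = ⅛ (J(q, d) = 1/8 = ⅛)
(J(1, 0)*28)*5 = ((⅛)*28)*5 = (7/2)*5 = 35/2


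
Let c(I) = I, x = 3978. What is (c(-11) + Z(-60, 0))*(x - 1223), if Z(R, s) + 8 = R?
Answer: -217645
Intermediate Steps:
Z(R, s) = -8 + R
(c(-11) + Z(-60, 0))*(x - 1223) = (-11 + (-8 - 60))*(3978 - 1223) = (-11 - 68)*2755 = -79*2755 = -217645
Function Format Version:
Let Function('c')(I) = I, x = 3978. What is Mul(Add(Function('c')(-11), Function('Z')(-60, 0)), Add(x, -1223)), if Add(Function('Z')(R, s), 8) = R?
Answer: -217645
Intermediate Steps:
Function('Z')(R, s) = Add(-8, R)
Mul(Add(Function('c')(-11), Function('Z')(-60, 0)), Add(x, -1223)) = Mul(Add(-11, Add(-8, -60)), Add(3978, -1223)) = Mul(Add(-11, -68), 2755) = Mul(-79, 2755) = -217645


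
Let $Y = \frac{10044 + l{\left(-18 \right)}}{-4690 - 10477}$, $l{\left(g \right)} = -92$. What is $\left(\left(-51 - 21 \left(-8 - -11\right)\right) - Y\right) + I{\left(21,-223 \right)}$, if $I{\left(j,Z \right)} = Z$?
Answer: $- \frac{5101327}{15167} \approx -336.34$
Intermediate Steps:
$Y = - \frac{9952}{15167}$ ($Y = \frac{10044 - 92}{-4690 - 10477} = \frac{9952}{-15167} = 9952 \left(- \frac{1}{15167}\right) = - \frac{9952}{15167} \approx -0.65616$)
$\left(\left(-51 - 21 \left(-8 - -11\right)\right) - Y\right) + I{\left(21,-223 \right)} = \left(\left(-51 - 21 \left(-8 - -11\right)\right) - - \frac{9952}{15167}\right) - 223 = \left(\left(-51 - 21 \left(-8 + 11\right)\right) + \frac{9952}{15167}\right) - 223 = \left(\left(-51 - 63\right) + \frac{9952}{15167}\right) - 223 = \left(-114 + \frac{9952}{15167}\right) - 223 = - \frac{1719086}{15167} - 223 = - \frac{5101327}{15167}$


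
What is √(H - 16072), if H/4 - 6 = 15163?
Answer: 6*√1239 ≈ 211.20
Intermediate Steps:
H = 60676 (H = 24 + 4*15163 = 24 + 60652 = 60676)
√(H - 16072) = √(60676 - 16072) = √44604 = 6*√1239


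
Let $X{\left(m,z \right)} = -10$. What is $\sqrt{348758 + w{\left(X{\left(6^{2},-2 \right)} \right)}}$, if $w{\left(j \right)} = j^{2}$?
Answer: $3 \sqrt{38762} \approx 590.64$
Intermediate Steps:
$\sqrt{348758 + w{\left(X{\left(6^{2},-2 \right)} \right)}} = \sqrt{348758 + \left(-10\right)^{2}} = \sqrt{348758 + 100} = \sqrt{348858} = 3 \sqrt{38762}$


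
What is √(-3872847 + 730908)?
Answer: I*√3141939 ≈ 1772.6*I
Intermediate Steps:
√(-3872847 + 730908) = √(-3141939) = I*√3141939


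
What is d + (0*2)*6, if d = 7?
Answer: 7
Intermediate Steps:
d + (0*2)*6 = 7 + (0*2)*6 = 7 + 0*6 = 7 + 0 = 7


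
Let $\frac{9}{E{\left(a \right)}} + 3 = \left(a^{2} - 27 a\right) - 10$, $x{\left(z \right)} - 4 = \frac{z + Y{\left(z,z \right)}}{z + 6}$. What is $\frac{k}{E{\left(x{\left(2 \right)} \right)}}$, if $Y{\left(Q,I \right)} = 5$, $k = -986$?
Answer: $\frac{3813355}{288} \approx 13241.0$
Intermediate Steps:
$x{\left(z \right)} = 4 + \frac{5 + z}{6 + z}$ ($x{\left(z \right)} = 4 + \frac{z + 5}{z + 6} = 4 + \frac{5 + z}{6 + z}$)
$E{\left(a \right)} = \frac{9}{-13 + a^{2} - 27 a}$ ($E{\left(a \right)} = \frac{9}{-3 - \left(10 - a^{2} + 27 a\right)} = \frac{9}{-13 + a^{2} - 27 a}$)
$\frac{k}{E{\left(x{\left(2 \right)} \right)}} = - \frac{986}{9 \frac{1}{-13 + \left(\frac{29 + 5 \cdot 2}{6 + 2}\right)^{2} - 27 \frac{29 + 5 \cdot 2}{6 + 2}}} = - \frac{986}{9 \frac{1}{-13 + \left(\frac{29 + 10}{8}\right)^{2} - 27 \frac{29 + 10}{8}}} = - \frac{986}{9 \frac{1}{-13 + \left(\frac{1}{8} \cdot 39\right)^{2} - 27 \cdot \frac{1}{8} \cdot 39}} = - \frac{986}{9 \frac{1}{-13 + \left(\frac{39}{8}\right)^{2} - \frac{1053}{8}}} = - \frac{986}{9 \frac{1}{-13 + \frac{1521}{64} - \frac{1053}{8}}} = - \frac{986}{9 \frac{1}{- \frac{7735}{64}}} = - \frac{986}{9 \left(- \frac{64}{7735}\right)} = - \frac{986}{- \frac{576}{7735}} = \left(-986\right) \left(- \frac{7735}{576}\right) = \frac{3813355}{288}$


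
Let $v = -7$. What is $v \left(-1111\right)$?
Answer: $7777$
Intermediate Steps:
$v \left(-1111\right) = \left(-7\right) \left(-1111\right) = 7777$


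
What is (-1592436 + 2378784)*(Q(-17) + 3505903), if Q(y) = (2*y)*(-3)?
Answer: 2756940019740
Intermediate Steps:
Q(y) = -6*y
(-1592436 + 2378784)*(Q(-17) + 3505903) = (-1592436 + 2378784)*(-6*(-17) + 3505903) = 786348*(102 + 3505903) = 786348*3506005 = 2756940019740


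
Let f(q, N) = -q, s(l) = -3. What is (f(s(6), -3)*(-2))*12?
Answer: -72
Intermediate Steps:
(f(s(6), -3)*(-2))*12 = (-1*(-3)*(-2))*12 = (3*(-2))*12 = -6*12 = -72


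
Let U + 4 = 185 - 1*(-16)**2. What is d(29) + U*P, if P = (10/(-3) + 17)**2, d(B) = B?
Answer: -41938/3 ≈ -13979.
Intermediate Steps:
P = 1681/9 (P = (10*(-1/3) + 17)**2 = (-10/3 + 17)**2 = (41/3)**2 = 1681/9 ≈ 186.78)
U = -75 (U = -4 + (185 - 1*(-16)**2) = -4 + (185 - 1*256) = -4 + (185 - 256) = -4 - 71 = -75)
d(29) + U*P = 29 - 75*1681/9 = 29 - 42025/3 = -41938/3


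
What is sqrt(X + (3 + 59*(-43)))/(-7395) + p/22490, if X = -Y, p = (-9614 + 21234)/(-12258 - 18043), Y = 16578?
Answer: -1162/68146949 - 2*I*sqrt(4778)/7395 ≈ -1.7051e-5 - 0.018695*I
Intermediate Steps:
p = -11620/30301 (p = 11620/(-30301) = 11620*(-1/30301) = -11620/30301 ≈ -0.38349)
X = -16578 (X = -1*16578 = -16578)
sqrt(X + (3 + 59*(-43)))/(-7395) + p/22490 = sqrt(-16578 + (3 + 59*(-43)))/(-7395) - 11620/30301/22490 = sqrt(-16578 + (3 - 2537))*(-1/7395) - 11620/30301*1/22490 = sqrt(-16578 - 2534)*(-1/7395) - 1162/68146949 = sqrt(-19112)*(-1/7395) - 1162/68146949 = (2*I*sqrt(4778))*(-1/7395) - 1162/68146949 = -2*I*sqrt(4778)/7395 - 1162/68146949 = -1162/68146949 - 2*I*sqrt(4778)/7395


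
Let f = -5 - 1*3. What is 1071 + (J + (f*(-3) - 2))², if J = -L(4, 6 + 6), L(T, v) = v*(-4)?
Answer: 5971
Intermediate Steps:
f = -8 (f = -5 - 3 = -8)
L(T, v) = -4*v
J = 48 (J = -(-4)*(6 + 6) = -(-4)*12 = -1*(-48) = 48)
1071 + (J + (f*(-3) - 2))² = 1071 + (48 + (-8*(-3) - 2))² = 1071 + (48 + (24 - 2))² = 1071 + (48 + 22)² = 1071 + 70² = 1071 + 4900 = 5971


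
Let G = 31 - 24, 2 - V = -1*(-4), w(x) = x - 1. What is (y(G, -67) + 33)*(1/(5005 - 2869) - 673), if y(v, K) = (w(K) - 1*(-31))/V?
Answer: -148065281/4272 ≈ -34660.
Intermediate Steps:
w(x) = -1 + x
V = -2 (V = 2 - (-1)*(-4) = 2 - 1*4 = 2 - 4 = -2)
G = 7
y(v, K) = -15 - K/2 (y(v, K) = ((-1 + K) - 1*(-31))/(-2) = ((-1 + K) + 31)*(-½) = (30 + K)*(-½) = -15 - K/2)
(y(G, -67) + 33)*(1/(5005 - 2869) - 673) = ((-15 - ½*(-67)) + 33)*(1/(5005 - 2869) - 673) = ((-15 + 67/2) + 33)*(1/2136 - 673) = (37/2 + 33)*(1/2136 - 673) = (103/2)*(-1437527/2136) = -148065281/4272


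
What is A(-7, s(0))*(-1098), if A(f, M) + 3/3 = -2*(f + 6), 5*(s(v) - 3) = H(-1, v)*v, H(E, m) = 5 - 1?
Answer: -1098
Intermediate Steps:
H(E, m) = 4
s(v) = 3 + 4*v/5 (s(v) = 3 + (4*v)/5 = 3 + 4*v/5)
A(f, M) = -13 - 2*f (A(f, M) = -1 - 2*(f + 6) = -1 - 2*(6 + f) = -1 + (-12 - 2*f) = -13 - 2*f)
A(-7, s(0))*(-1098) = (-13 - 2*(-7))*(-1098) = (-13 + 14)*(-1098) = 1*(-1098) = -1098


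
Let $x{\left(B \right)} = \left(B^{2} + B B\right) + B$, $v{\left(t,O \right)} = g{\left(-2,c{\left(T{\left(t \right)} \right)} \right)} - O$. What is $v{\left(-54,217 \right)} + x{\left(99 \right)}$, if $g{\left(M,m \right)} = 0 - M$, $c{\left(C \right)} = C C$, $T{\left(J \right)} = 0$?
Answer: $19486$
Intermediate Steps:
$c{\left(C \right)} = C^{2}$
$g{\left(M,m \right)} = - M$
$v{\left(t,O \right)} = 2 - O$ ($v{\left(t,O \right)} = \left(-1\right) \left(-2\right) - O = 2 - O$)
$x{\left(B \right)} = B + 2 B^{2}$ ($x{\left(B \right)} = \left(B^{2} + B^{2}\right) + B = 2 B^{2} + B = B + 2 B^{2}$)
$v{\left(-54,217 \right)} + x{\left(99 \right)} = \left(2 - 217\right) + 99 \left(1 + 2 \cdot 99\right) = \left(2 - 217\right) + 99 \left(1 + 198\right) = -215 + 99 \cdot 199 = -215 + 19701 = 19486$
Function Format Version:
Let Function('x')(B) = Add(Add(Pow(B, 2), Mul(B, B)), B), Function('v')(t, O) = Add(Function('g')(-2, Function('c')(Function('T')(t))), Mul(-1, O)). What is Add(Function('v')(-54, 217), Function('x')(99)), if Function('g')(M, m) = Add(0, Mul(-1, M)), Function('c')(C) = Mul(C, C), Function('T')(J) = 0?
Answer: 19486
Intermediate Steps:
Function('c')(C) = Pow(C, 2)
Function('g')(M, m) = Mul(-1, M)
Function('v')(t, O) = Add(2, Mul(-1, O)) (Function('v')(t, O) = Add(Mul(-1, -2), Mul(-1, O)) = Add(2, Mul(-1, O)))
Function('x')(B) = Add(B, Mul(2, Pow(B, 2))) (Function('x')(B) = Add(Add(Pow(B, 2), Pow(B, 2)), B) = Add(Mul(2, Pow(B, 2)), B) = Add(B, Mul(2, Pow(B, 2))))
Add(Function('v')(-54, 217), Function('x')(99)) = Add(Add(2, Mul(-1, 217)), Mul(99, Add(1, Mul(2, 99)))) = Add(Add(2, -217), Mul(99, Add(1, 198))) = Add(-215, Mul(99, 199)) = Add(-215, 19701) = 19486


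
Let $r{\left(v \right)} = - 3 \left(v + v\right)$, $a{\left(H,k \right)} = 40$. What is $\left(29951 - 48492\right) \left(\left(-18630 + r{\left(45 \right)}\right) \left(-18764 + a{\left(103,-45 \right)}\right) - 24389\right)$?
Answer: $-6560903631151$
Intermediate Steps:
$r{\left(v \right)} = - 6 v$ ($r{\left(v \right)} = - 3 \cdot 2 v = - 6 v$)
$\left(29951 - 48492\right) \left(\left(-18630 + r{\left(45 \right)}\right) \left(-18764 + a{\left(103,-45 \right)}\right) - 24389\right) = \left(29951 - 48492\right) \left(\left(-18630 - 270\right) \left(-18764 + 40\right) - 24389\right) = - 18541 \left(\left(-18630 - 270\right) \left(-18724\right) - 24389\right) = - 18541 \left(\left(-18900\right) \left(-18724\right) - 24389\right) = - 18541 \left(353883600 - 24389\right) = \left(-18541\right) 353859211 = -6560903631151$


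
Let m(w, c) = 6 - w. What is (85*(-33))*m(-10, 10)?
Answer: -44880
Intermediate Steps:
(85*(-33))*m(-10, 10) = (85*(-33))*(6 - 1*(-10)) = -2805*(6 + 10) = -2805*16 = -44880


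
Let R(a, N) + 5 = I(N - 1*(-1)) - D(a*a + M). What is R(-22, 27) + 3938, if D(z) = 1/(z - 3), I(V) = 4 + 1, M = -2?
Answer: 1886301/479 ≈ 3938.0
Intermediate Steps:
I(V) = 5
D(z) = 1/(-3 + z)
R(a, N) = -1/(-5 + a²) (R(a, N) = -5 + (5 - 1/(-3 + (a*a - 2))) = -5 + (5 - 1/(-3 + (a² - 2))) = -5 + (5 - 1/(-3 + (-2 + a²))) = -5 + (5 - 1/(-5 + a²)) = -1/(-5 + a²))
R(-22, 27) + 3938 = -1/(-5 + (-22)²) + 3938 = -1/(-5 + 484) + 3938 = -1/479 + 3938 = 1886301/479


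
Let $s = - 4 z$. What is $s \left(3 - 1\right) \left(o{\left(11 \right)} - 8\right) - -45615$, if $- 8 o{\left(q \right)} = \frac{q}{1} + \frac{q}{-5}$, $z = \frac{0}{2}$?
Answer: $45615$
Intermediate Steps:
$z = 0$ ($z = 0 \cdot \frac{1}{2} = 0$)
$s = 0$ ($s = \left(-4\right) 0 = 0$)
$o{\left(q \right)} = - \frac{q}{10}$ ($o{\left(q \right)} = - \frac{\frac{q}{1} + \frac{q}{-5}}{8} = - \frac{q 1 + q \left(- \frac{1}{5}\right)}{8} = - \frac{q - \frac{q}{5}}{8} = - \frac{\frac{4}{5} q}{8} = - \frac{q}{10}$)
$s \left(3 - 1\right) \left(o{\left(11 \right)} - 8\right) - -45615 = 0 \left(3 - 1\right) \left(\left(- \frac{1}{10}\right) 11 - 8\right) - -45615 = 0 \cdot 2 \left(- \frac{11}{10} - 8\right) + 45615 = 0 \left(- \frac{91}{10}\right) + 45615 = 0 + 45615 = 45615$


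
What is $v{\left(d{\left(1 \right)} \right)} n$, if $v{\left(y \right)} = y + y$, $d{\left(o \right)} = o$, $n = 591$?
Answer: $1182$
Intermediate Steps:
$v{\left(y \right)} = 2 y$
$v{\left(d{\left(1 \right)} \right)} n = 2 \cdot 1 \cdot 591 = 2 \cdot 591 = 1182$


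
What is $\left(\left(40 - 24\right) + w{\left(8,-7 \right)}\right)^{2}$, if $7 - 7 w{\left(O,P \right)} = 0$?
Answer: $289$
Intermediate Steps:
$w{\left(O,P \right)} = 1$ ($w{\left(O,P \right)} = 1 - 0 = 1 + 0 = 1$)
$\left(\left(40 - 24\right) + w{\left(8,-7 \right)}\right)^{2} = \left(\left(40 - 24\right) + 1\right)^{2} = \left(16 + 1\right)^{2} = 17^{2} = 289$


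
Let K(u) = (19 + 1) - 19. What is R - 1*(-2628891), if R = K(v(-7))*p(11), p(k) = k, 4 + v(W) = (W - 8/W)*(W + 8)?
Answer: 2628902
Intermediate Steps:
v(W) = -4 + (8 + W)*(W - 8/W) (v(W) = -4 + (W - 8/W)*(W + 8) = -4 + (W - 8/W)*(8 + W) = -4 + (8 + W)*(W - 8/W))
K(u) = 1 (K(u) = 20 - 19 = 1)
R = 11 (R = 1*11 = 11)
R - 1*(-2628891) = 11 - 1*(-2628891) = 11 + 2628891 = 2628902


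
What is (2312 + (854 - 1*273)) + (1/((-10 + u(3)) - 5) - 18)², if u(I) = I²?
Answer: 116029/36 ≈ 3223.0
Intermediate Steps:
(2312 + (854 - 1*273)) + (1/((-10 + u(3)) - 5) - 18)² = (2312 + (854 - 1*273)) + (1/((-10 + 3²) - 5) - 18)² = (2312 + (854 - 273)) + (1/((-10 + 9) - 5) - 18)² = (2312 + 581) + (1/(-1 - 5) - 18)² = 2893 + (1/(-6) - 18)² = 2893 + (-⅙ - 18)² = 2893 + (-109/6)² = 2893 + 11881/36 = 116029/36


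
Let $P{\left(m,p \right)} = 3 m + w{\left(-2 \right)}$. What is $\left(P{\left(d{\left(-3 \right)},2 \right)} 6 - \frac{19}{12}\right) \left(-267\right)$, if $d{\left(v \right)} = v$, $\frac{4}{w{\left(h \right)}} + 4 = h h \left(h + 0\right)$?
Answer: $\frac{61499}{4} \approx 15375.0$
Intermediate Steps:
$w{\left(h \right)} = \frac{4}{-4 + h^{3}}$ ($w{\left(h \right)} = \frac{4}{-4 + h h \left(h + 0\right)} = \frac{4}{-4 + h h h} = \frac{4}{-4 + h h^{2}} = \frac{4}{-4 + h^{3}}$)
$P{\left(m,p \right)} = - \frac{1}{3} + 3 m$ ($P{\left(m,p \right)} = 3 m + \frac{4}{-4 + \left(-2\right)^{3}} = 3 m + \frac{4}{-4 - 8} = 3 m + \frac{4}{-12} = 3 m + 4 \left(- \frac{1}{12}\right) = 3 m - \frac{1}{3} = - \frac{1}{3} + 3 m$)
$\left(P{\left(d{\left(-3 \right)},2 \right)} 6 - \frac{19}{12}\right) \left(-267\right) = \left(\left(- \frac{1}{3} + 3 \left(-3\right)\right) 6 - \frac{19}{12}\right) \left(-267\right) = \left(\left(- \frac{1}{3} - 9\right) 6 - 19 \cdot \frac{1}{12}\right) \left(-267\right) = \left(\left(- \frac{28}{3}\right) 6 - \frac{19}{12}\right) \left(-267\right) = \left(-56 - \frac{19}{12}\right) \left(-267\right) = \left(- \frac{691}{12}\right) \left(-267\right) = \frac{61499}{4}$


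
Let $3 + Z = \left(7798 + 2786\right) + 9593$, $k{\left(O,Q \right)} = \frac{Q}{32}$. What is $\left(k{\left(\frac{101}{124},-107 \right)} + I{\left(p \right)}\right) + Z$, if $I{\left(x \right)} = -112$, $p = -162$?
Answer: $\frac{641877}{32} \approx 20059.0$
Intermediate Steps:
$k{\left(O,Q \right)} = \frac{Q}{32}$ ($k{\left(O,Q \right)} = Q \frac{1}{32} = \frac{Q}{32}$)
$Z = 20174$ ($Z = -3 + \left(\left(7798 + 2786\right) + 9593\right) = -3 + \left(10584 + 9593\right) = -3 + 20177 = 20174$)
$\left(k{\left(\frac{101}{124},-107 \right)} + I{\left(p \right)}\right) + Z = \left(\frac{1}{32} \left(-107\right) - 112\right) + 20174 = \left(- \frac{107}{32} - 112\right) + 20174 = - \frac{3691}{32} + 20174 = \frac{641877}{32}$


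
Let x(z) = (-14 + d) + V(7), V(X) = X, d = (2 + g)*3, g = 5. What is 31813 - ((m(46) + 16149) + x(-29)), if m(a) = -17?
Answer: 15667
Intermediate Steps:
d = 21 (d = (2 + 5)*3 = 7*3 = 21)
x(z) = 14 (x(z) = (-14 + 21) + 7 = 7 + 7 = 14)
31813 - ((m(46) + 16149) + x(-29)) = 31813 - ((-17 + 16149) + 14) = 31813 - (16132 + 14) = 31813 - 1*16146 = 31813 - 16146 = 15667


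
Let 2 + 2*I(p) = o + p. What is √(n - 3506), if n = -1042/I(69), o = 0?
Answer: I*√15878062/67 ≈ 59.474*I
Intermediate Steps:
I(p) = -1 + p/2 (I(p) = -1 + (0 + p)/2 = -1 + p/2)
n = -2084/67 (n = -1042/(-1 + (½)*69) = -1042/(-1 + 69/2) = -1042/67/2 = -1042*2/67 = -2084/67 ≈ -31.104)
√(n - 3506) = √(-2084/67 - 3506) = √(-236986/67) = I*√15878062/67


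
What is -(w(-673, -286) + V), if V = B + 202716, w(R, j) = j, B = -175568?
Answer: -26862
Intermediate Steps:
V = 27148 (V = -175568 + 202716 = 27148)
-(w(-673, -286) + V) = -(-286 + 27148) = -1*26862 = -26862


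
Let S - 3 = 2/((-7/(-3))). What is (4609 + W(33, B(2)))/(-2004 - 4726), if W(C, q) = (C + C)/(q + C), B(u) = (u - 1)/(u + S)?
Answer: -3135473/4576400 ≈ -0.68514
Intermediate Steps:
S = 27/7 (S = 3 + 2/((-7/(-3))) = 3 + 2/((-7*(-⅓))) = 3 + 2/(7/3) = 3 + 2*(3/7) = 3 + 6/7 = 27/7 ≈ 3.8571)
B(u) = (-1 + u)/(27/7 + u) (B(u) = (u - 1)/(u + 27/7) = (-1 + u)/(27/7 + u))
W(C, q) = 2*C/(C + q) (W(C, q) = (2*C)/(C + q) = 2*C/(C + q))
(4609 + W(33, B(2)))/(-2004 - 4726) = (4609 + 2*33/(33 + 7*(-1 + 2)/(27 + 7*2)))/(-2004 - 4726) = (4609 + 2*33/(33 + 7*1/(27 + 14)))/(-6730) = (4609 + 2*33/(33 + 7*1/41))*(-1/6730) = (4609 + 2*33/(33 + 7*(1/41)*1))*(-1/6730) = (4609 + 2*33/(33 + 7/41))*(-1/6730) = (4609 + 2*33/(1360/41))*(-1/6730) = (4609 + 2*33*(41/1360))*(-1/6730) = (4609 + 1353/680)*(-1/6730) = (3135473/680)*(-1/6730) = -3135473/4576400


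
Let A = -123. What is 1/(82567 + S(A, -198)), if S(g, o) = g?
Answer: 1/82444 ≈ 1.2129e-5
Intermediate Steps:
1/(82567 + S(A, -198)) = 1/(82567 - 123) = 1/82444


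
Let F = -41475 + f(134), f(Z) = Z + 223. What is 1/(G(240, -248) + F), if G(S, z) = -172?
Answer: -1/41290 ≈ -2.4219e-5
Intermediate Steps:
f(Z) = 223 + Z
F = -41118 (F = -41475 + (223 + 134) = -41475 + 357 = -41118)
1/(G(240, -248) + F) = 1/(-172 - 41118) = 1/(-41290) = -1/41290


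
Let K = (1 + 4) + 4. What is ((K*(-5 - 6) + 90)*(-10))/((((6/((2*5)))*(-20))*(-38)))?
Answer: 15/76 ≈ 0.19737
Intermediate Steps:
K = 9 (K = 5 + 4 = 9)
((K*(-5 - 6) + 90)*(-10))/((((6/((2*5)))*(-20))*(-38))) = ((9*(-5 - 6) + 90)*(-10))/((((6/((2*5)))*(-20))*(-38))) = ((9*(-11) + 90)*(-10))/((((6/10)*(-20))*(-38))) = ((-99 + 90)*(-10))/((((6*(⅒))*(-20))*(-38))) = (-9*(-10))/((((⅗)*(-20))*(-38))) = 90/((-12*(-38))) = 90/456 = 90*(1/456) = 15/76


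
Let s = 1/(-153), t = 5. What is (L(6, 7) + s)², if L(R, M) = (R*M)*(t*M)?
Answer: 50584058281/23409 ≈ 2.1609e+6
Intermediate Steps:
s = -1/153 ≈ -0.0065359
L(R, M) = 5*R*M² (L(R, M) = (R*M)*(5*M) = (M*R)*(5*M) = 5*R*M²)
(L(6, 7) + s)² = (5*6*7² - 1/153)² = (5*6*49 - 1/153)² = (1470 - 1/153)² = (224909/153)² = 50584058281/23409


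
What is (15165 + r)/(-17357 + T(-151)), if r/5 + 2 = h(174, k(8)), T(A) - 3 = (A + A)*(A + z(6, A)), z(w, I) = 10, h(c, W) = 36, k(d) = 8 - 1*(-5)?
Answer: 15335/25228 ≈ 0.60786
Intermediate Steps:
k(d) = 13 (k(d) = 8 + 5 = 13)
T(A) = 3 + 2*A*(10 + A) (T(A) = 3 + (A + A)*(A + 10) = 3 + (2*A)*(10 + A) = 3 + 2*A*(10 + A))
r = 170 (r = -10 + 5*36 = -10 + 180 = 170)
(15165 + r)/(-17357 + T(-151)) = (15165 + 170)/(-17357 + (3 + 2*(-151)² + 20*(-151))) = 15335/(-17357 + (3 + 2*22801 - 3020)) = 15335/(-17357 + (3 + 45602 - 3020)) = 15335/(-17357 + 42585) = 15335/25228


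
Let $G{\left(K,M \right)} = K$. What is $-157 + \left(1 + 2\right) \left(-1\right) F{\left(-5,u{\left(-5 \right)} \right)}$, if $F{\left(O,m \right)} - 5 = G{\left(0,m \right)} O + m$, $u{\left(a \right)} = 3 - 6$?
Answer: $-163$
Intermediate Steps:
$u{\left(a \right)} = -3$ ($u{\left(a \right)} = 3 - 6 = -3$)
$F{\left(O,m \right)} = 5 + m$ ($F{\left(O,m \right)} = 5 + \left(0 O + m\right) = 5 + \left(0 + m\right) = 5 + m$)
$-157 + \left(1 + 2\right) \left(-1\right) F{\left(-5,u{\left(-5 \right)} \right)} = -157 + \left(1 + 2\right) \left(-1\right) \left(5 - 3\right) = -157 + 3 \left(-1\right) 2 = -157 - 6 = -163$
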